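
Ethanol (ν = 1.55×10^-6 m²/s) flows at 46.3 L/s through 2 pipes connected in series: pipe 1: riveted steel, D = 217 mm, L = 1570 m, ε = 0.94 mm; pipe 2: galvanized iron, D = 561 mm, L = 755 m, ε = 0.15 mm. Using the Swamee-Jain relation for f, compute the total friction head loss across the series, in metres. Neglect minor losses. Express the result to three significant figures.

Pipe 1: V = 1.252 m/s, Re = 1.75×10^5, ε/D = 0.00433, f = 0.02988, h_1 = f(L/D)V²/2g = 17.27 m
Pipe 2: V = 0.1873 m/s, Re = 6.78×10^4, ε/D = 2.67×10^-4, f = 0.02062, h_2 = f(L/D)V²/2g = 0.04963 m
Series → Q common, losses add: H = Σh = 17.32 m

H ≈ 17.3 m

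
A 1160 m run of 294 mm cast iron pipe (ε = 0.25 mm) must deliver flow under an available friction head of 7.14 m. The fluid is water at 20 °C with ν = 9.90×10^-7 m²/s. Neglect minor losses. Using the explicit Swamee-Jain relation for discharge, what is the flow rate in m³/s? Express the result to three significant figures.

Swamee-Jain (Type II): Q = -0.965·√(gD⁵h_f/L)·ln[ε/(3.7D) + √(3.17ν²L/(gD³h_f))]
√(gD⁵h_f/L) = √(9.81·0.294⁵·7.14/1160) = 0.01152
ε/(3.7D) = 2.30×10^-4; √(3.17ν²L/(gD³h_f)) = 4.50×10^-5
Q = -0.965·0.01152·ln(2.748×10^-4) = 0.09112 m³/s
Check: V = 1.34 m/s, Re = 3.99×10^5, f = 0.01984, h_f = 7.19 m ≈ 7.14 m ✓

Q ≈ 0.0911 m³/s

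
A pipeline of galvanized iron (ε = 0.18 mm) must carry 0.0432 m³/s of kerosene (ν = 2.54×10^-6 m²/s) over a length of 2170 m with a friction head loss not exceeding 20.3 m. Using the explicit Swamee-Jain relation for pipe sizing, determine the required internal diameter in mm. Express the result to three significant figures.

D ≈ 208 mm

Swamee-Jain (Type III): D = 0.66·[ε^1.25·(LQ²/(gh_f))^4.75 + ν·Q^9.4·(L/(gh_f))^5.2]^0.04
LQ²/(gh_f) = 0.02034; L/(gh_f) = 10.90
Term 1 = ε^1.25·(…)^4.75 = 1.92×10^-13; Term 2 = ν·Q^9.4·(…)^5.2 = 9.38×10^-14
D = 0.66·(1.92×10^-13 + 9.38×10^-14)^0.04 = 0.2079 m = 208 mm
Check: V = 1.27 m/s, Re = 1.04×10^5, f = 0.02178, h_f = 18.8 m ≈ 20.3 m ✓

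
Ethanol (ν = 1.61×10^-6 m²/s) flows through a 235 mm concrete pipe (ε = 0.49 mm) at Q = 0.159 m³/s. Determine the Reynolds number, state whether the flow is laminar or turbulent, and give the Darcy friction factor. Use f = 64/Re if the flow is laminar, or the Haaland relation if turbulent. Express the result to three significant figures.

V = 4Q/(πD²) = 3.666 m/s
Re = VD/ν = 3.666·0.235/1.61×10^-6 = 5.35×10^5
Re > 4000 → turbulent; ε/D = 0.00209
Haaland: f = 0.02402

Re ≈ 5.35×10^5; turbulent; f ≈ 0.0240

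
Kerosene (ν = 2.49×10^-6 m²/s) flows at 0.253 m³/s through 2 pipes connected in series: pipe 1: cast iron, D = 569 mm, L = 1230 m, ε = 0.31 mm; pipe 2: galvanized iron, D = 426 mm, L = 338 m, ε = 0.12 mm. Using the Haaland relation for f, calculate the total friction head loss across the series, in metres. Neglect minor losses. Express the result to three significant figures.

H ≈ 4.16 m

Pipe 1: V = 0.9950 m/s, Re = 2.27×10^5, ε/D = 5.45×10^-4, f = 0.01868, h_1 = f(L/D)V²/2g = 2.037 m
Pipe 2: V = 1.775 m/s, Re = 3.04×10^5, ε/D = 2.82×10^-4, f = 0.01665, h_2 = f(L/D)V²/2g = 2.122 m
Series → Q common, losses add: H = Σh = 4.159 m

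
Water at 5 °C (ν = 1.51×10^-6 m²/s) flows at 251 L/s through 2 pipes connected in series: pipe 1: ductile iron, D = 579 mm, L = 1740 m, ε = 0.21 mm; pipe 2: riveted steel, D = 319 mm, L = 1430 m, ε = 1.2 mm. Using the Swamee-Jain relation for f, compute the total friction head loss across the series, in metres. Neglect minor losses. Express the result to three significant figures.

H ≈ 65.9 m

Pipe 1: V = 0.9533 m/s, Re = 3.66×10^5, ε/D = 3.63×10^-4, f = 0.01721, h_1 = f(L/D)V²/2g = 2.396 m
Pipe 2: V = 3.141 m/s, Re = 6.63×10^5, ε/D = 0.00376, f = 0.02817, h_2 = f(L/D)V²/2g = 63.49 m
Series → Q common, losses add: H = Σh = 65.88 m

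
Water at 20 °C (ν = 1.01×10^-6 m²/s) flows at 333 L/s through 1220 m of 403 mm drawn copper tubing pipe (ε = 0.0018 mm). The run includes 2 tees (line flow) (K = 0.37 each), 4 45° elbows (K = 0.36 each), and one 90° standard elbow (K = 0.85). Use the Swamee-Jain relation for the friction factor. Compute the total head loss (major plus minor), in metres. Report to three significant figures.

V = 4Q/(πD²) = 2.611 m/s; V²/2g = 0.3474 m
Re = 1.04×10^6, ε/D = 4.47×10^-6 → f = 0.01164 (Swamee-Jain)
Major: h_f = f(L/D)·V²/2g = 0.01164·3027·0.3474 = 12.24 m
Minor: ΣK = 3.03; h_m = ΣK·V²/2g = 1.053 m
Total H_L = 12.24 + 1.053 = 13.30 m

H_L ≈ 13.3 m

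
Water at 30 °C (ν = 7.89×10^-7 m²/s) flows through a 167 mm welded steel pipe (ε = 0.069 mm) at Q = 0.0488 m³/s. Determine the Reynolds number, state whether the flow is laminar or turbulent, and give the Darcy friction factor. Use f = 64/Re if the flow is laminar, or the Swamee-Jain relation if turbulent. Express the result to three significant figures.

Re ≈ 4.72×10^5; turbulent; f ≈ 0.0173

V = 4Q/(πD²) = 2.228 m/s
Re = VD/ν = 2.228·0.167/7.89×10^-7 = 4.72×10^5
Re > 4000 → turbulent; ε/D = 4.13×10^-4
Swamee-Jain: f = 0.01727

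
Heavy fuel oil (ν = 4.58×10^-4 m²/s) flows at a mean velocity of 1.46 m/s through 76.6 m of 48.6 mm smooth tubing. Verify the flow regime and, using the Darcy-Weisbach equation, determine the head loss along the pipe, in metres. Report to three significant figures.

h_f ≈ 70.7 m

Re = VD/ν = 1.46·0.04860/4.58×10^-4 = 155 → laminar (Re < 2300)
f = 64/Re = 0.4131
h_f = f(L/D)V²/(2g) = 0.4131·(76.6/0.04860)·1.46²/(2·9.81) = 70.74 m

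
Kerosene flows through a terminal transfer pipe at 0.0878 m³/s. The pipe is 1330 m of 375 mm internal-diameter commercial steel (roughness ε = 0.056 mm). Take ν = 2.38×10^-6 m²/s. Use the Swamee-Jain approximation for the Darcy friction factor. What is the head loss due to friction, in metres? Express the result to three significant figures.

V = 4Q/(πD²) = 4·0.0878/(π·0.375²) = 0.7950 m/s
Re = VD/ν = 0.7950·0.375/2.38×10^-6 = 1.25×10^5 → turbulent
ε/D = 0.056/375 = 1.49×10^-4
Swamee-Jain: f = 0.01802
h_f = f(L/D)V²/(2g) = 0.01802·(1330/0.375)·0.7950²/(2·9.81) = 2.059 m

h_f ≈ 2.06 m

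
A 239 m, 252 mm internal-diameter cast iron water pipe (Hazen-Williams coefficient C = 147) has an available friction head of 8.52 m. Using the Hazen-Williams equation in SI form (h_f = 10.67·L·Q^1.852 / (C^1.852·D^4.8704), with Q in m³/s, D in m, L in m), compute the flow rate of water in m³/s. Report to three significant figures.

Q ≈ 0.180 m³/s

Rearranging: Q = [h_f·C^1.852·D^4.8704 / (10.67·L)]^(1/1.852)
Q = [8.52·147^1.852·0.252^4.8704 / (10.67·239)]^0.540 = 0.1804 m³/s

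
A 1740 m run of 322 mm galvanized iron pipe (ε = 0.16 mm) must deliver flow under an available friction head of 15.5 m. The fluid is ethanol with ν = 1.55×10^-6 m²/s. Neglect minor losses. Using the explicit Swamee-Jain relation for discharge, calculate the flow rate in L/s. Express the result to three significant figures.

Swamee-Jain (Type II): Q = -0.965·√(gD⁵h_f/L)·ln[ε/(3.7D) + √(3.17ν²L/(gD³h_f))]
√(gD⁵h_f/L) = √(9.81·0.322⁵·15.5/1740) = 0.01739
ε/(3.7D) = 1.34×10^-4; √(3.17ν²L/(gD³h_f)) = 5.11×10^-5
Q = -0.965·0.01739·ln(1.854×10^-4) = 0.1442 m³/s
Check: V = 1.77 m/s, Re = 3.68×10^5, f = 0.01806, h_f = 15.6 m ≈ 15.5 m ✓

Q ≈ 144 L/s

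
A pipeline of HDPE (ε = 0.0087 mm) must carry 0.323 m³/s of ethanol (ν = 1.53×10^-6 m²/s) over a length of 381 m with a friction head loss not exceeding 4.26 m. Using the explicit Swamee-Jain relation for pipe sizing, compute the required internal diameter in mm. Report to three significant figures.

D ≈ 402 mm

Swamee-Jain (Type III): D = 0.66·[ε^1.25·(LQ²/(gh_f))^4.75 + ν·Q^9.4·(L/(gh_f))^5.2]^0.04
LQ²/(gh_f) = 0.9512; L/(gh_f) = 9.117
Term 1 = ε^1.25·(…)^4.75 = 3.72×10^-7; Term 2 = ν·Q^9.4·(…)^5.2 = 3.65×10^-6
D = 0.66·(3.72×10^-7 + 3.65×10^-6)^0.04 = 0.4015 m = 402 mm
Check: V = 2.55 m/s, Re = 6.69×10^5, f = 0.01284, h_f = 4.04 m ≈ 4.26 m ✓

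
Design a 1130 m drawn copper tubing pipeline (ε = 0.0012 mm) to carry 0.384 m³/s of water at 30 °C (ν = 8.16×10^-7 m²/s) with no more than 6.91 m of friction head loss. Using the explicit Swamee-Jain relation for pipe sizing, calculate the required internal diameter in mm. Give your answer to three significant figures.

Swamee-Jain (Type III): D = 0.66·[ε^1.25·(LQ²/(gh_f))^4.75 + ν·Q^9.4·(L/(gh_f))^5.2]^0.04
LQ²/(gh_f) = 2.458; L/(gh_f) = 16.67
Term 1 = ε^1.25·(…)^4.75 = 2.85×10^-6; Term 2 = ν·Q^9.4·(…)^5.2 = 2.28×10^-4
D = 0.66·(2.85×10^-6 + 2.28×10^-4)^0.04 = 0.4722 m = 472 mm
Check: V = 2.19 m/s, Re = 1.27×10^6, f = 0.01123, h_f = 6.59 m ≈ 6.91 m ✓

D ≈ 472 mm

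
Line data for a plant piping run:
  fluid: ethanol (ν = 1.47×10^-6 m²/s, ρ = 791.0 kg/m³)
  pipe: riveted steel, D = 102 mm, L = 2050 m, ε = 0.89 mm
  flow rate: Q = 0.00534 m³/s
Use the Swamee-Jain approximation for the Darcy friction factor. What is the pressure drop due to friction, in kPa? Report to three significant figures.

Δp ≈ 129 kPa

V = 4Q/(πD²) = 4·0.00534/(π·0.102²) = 0.6535 m/s
Re = VD/ν = 0.6535·0.102/1.47×10^-6 = 4.53×10^4 → turbulent
ε/D = 0.89/102 = 0.00873
Swamee-Jain: f = 0.03802
h_f = f(L/D)V²/(2g) = 0.03802·(2050/0.102)·0.6535²/(2·9.81) = 16.63 m
Δp = ρg·h_f = 791.0·9.81·16.63 = 129.1 kPa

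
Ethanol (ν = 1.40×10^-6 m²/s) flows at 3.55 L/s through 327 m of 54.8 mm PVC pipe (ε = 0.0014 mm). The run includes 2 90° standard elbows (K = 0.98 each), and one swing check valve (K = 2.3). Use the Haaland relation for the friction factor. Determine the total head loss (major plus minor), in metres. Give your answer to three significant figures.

V = 4Q/(πD²) = 1.505 m/s; V²/2g = 0.1155 m
Re = 5.89×10^4, ε/D = 2.55×10^-5 → f = 0.02004 (Haaland)
Major: h_f = f(L/D)·V²/2g = 0.02004·5967·0.1155 = 13.81 m
Minor: ΣK = 4.26; h_m = ΣK·V²/2g = 0.4919 m
Total H_L = 13.81 + 0.4919 = 14.30 m

H_L ≈ 14.3 m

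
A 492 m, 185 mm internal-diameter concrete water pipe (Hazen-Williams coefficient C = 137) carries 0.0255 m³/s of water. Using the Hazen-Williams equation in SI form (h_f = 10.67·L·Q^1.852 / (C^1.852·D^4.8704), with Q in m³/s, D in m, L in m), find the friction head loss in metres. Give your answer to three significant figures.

h_f = 10.67·492·0.0255^1.852 / (137^1.852·0.185^4.8704) = 2.404 m

h_f ≈ 2.40 m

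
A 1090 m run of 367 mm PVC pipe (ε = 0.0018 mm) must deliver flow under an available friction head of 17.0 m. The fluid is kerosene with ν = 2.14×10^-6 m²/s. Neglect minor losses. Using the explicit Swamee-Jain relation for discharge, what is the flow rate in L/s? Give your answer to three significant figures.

Q ≈ 308 L/s

Swamee-Jain (Type II): Q = -0.965·√(gD⁵h_f/L)·ln[ε/(3.7D) + √(3.17ν²L/(gD³h_f))]
√(gD⁵h_f/L) = √(9.81·0.367⁵·17.0/1090) = 0.03192
ε/(3.7D) = 1.33×10^-6; √(3.17ν²L/(gD³h_f)) = 4.38×10^-5
Q = -0.965·0.03192·ln(4.514×10^-5) = 0.3082 m³/s
Check: V = 2.91 m/s, Re = 5.00×10^5, f = 0.01317, h_f = 16.9 m ≈ 17.0 m ✓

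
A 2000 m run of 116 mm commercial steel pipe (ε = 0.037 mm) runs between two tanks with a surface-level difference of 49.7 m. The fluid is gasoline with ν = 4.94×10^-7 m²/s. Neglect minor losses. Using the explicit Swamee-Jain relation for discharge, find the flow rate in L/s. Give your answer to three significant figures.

Q ≈ 19.5 L/s

Swamee-Jain (Type II): Q = -0.965·√(gD⁵h_f/L)·ln[ε/(3.7D) + √(3.17ν²L/(gD³h_f))]
√(gD⁵h_f/L) = √(9.81·0.116⁵·49.7/2000) = 0.002263
ε/(3.7D) = 8.62×10^-5; √(3.17ν²L/(gD³h_f)) = 4.51×10^-5
Q = -0.965·0.002263·ln(1.313×10^-4) = 0.01952 m³/s
Check: V = 1.85 m/s, Re = 4.34×10^5, f = 0.01669, h_f = 50.0 m ≈ 49.7 m ✓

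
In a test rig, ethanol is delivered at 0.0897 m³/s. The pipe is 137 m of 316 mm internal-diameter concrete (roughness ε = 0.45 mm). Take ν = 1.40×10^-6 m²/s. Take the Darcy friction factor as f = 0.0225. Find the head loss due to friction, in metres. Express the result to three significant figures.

h_f ≈ 0.650 m

V = 4Q/(πD²) = 4·0.0897/(π·0.316²) = 1.144 m/s
h_f = f(L/D)V²/(2g) = 0.02250·(137/0.316)·1.144²/(2·9.81) = 0.6504 m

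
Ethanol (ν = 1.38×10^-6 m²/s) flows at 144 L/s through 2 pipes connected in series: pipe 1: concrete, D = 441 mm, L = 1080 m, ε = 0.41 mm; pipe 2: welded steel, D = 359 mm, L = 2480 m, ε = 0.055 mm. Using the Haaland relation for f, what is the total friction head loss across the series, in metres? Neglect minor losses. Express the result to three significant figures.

Pipe 1: V = 0.9427 m/s, Re = 3.01×10^5, ε/D = 9.30×10^-4, f = 0.02022, h_1 = f(L/D)V²/2g = 2.243 m
Pipe 2: V = 1.423 m/s, Re = 3.70×10^5, ε/D = 1.53×10^-4, f = 0.01530, h_2 = f(L/D)V²/2g = 10.90 m
Series → Q common, losses add: H = Σh = 13.15 m

H ≈ 13.1 m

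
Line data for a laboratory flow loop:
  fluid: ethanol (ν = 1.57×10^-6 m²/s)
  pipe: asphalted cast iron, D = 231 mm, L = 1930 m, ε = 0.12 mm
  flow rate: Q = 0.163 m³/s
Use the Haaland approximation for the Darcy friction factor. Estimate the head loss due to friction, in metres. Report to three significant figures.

V = 4Q/(πD²) = 4·0.163/(π·0.231²) = 3.889 m/s
Re = VD/ν = 3.889·0.231/1.57×10^-6 = 5.72×10^5 → turbulent
ε/D = 0.12/231 = 5.19×10^-4
Haaland: f = 0.01760
h_f = f(L/D)V²/(2g) = 0.01760·(1930/0.231)·3.889²/(2·9.81) = 113.4 m

h_f ≈ 113 m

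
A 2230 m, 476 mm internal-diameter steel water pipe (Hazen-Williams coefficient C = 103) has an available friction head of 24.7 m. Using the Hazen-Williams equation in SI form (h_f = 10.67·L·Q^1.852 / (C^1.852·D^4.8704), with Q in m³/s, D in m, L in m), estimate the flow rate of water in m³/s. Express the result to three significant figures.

Rearranging: Q = [h_f·C^1.852·D^4.8704 / (10.67·L)]^(1/1.852)
Q = [24.7·103^1.852·0.476^4.8704 / (10.67·2230)]^0.540 = 0.3580 m³/s

Q ≈ 0.358 m³/s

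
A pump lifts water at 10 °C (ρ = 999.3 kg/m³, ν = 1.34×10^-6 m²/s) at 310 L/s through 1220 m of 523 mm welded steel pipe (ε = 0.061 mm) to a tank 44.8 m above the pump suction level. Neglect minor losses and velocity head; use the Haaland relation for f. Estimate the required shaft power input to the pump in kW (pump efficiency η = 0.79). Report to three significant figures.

P_shaft ≈ 186 kW

V = 4Q/(πD²) = 1.443 m/s; Re = 5.63×10^5; ε/D = 1.17×10^-4; f = 0.01427
h_f = f(L/D)V²/2g = 3.532 m
Total head H = z + h_f = 44.8 + 3.532 = 48.33 m
P_hyd = ρgQH = 999.3·9.81·0.310·48.33 = 146.9 kW
P_shaft = P_hyd/η = 146.9/0.79 = 185.9 kW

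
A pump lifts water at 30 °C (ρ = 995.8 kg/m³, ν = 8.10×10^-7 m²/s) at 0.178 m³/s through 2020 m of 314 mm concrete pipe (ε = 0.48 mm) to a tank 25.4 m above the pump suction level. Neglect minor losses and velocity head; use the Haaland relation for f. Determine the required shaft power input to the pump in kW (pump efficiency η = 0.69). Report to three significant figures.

P_shaft ≈ 160 kW

V = 4Q/(πD²) = 2.299 m/s; Re = 8.91×10^5; ε/D = 0.00153; f = 0.02210
h_f = f(L/D)V²/2g = 38.28 m
Total head H = z + h_f = 25.4 + 38.28 = 63.68 m
P_hyd = ρgQH = 995.8·9.81·0.178·63.68 = 110.7 kW
P_shaft = P_hyd/η = 110.7/0.69 = 160.5 kW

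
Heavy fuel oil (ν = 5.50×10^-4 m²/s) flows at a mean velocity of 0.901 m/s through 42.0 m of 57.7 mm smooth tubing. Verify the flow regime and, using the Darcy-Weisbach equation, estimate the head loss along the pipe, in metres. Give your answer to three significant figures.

Re = VD/ν = 0.901·0.05770/5.50×10^-4 = 94.5 → laminar (Re < 2300)
f = 64/Re = 0.6771
h_f = f(L/D)V²/(2g) = 0.6771·(42.0/0.05770)·0.901²/(2·9.81) = 20.39 m

h_f ≈ 20.4 m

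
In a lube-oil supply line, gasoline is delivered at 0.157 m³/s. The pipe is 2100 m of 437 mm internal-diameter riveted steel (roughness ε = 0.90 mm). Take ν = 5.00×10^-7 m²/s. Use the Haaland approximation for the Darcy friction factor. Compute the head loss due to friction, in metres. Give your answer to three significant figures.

V = 4Q/(πD²) = 4·0.157/(π·0.437²) = 1.047 m/s
Re = VD/ν = 1.047·0.437/5.00×10^-7 = 9.15×10^5 → turbulent
ε/D = 0.90/437 = 0.00206
Haaland: f = 0.02383
h_f = f(L/D)V²/(2g) = 0.02383·(2100/0.437)·1.047²/(2·9.81) = 6.394 m

h_f ≈ 6.39 m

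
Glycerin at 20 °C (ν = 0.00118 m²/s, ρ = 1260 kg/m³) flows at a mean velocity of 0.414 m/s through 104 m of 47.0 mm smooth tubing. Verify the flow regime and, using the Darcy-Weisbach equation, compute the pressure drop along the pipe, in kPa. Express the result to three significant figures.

Δp ≈ 927 kPa

Re = VD/ν = 0.414·0.04700/0.00118 = 16.5 → laminar (Re < 2300)
f = 64/Re = 3.881
h_f = f(L/D)V²/(2g) = 3.881·(104/0.04700)·0.414²/(2·9.81) = 75.02 m
Δp = ρg·h_f = 1260·9.81·75.02 = 927.3 kPa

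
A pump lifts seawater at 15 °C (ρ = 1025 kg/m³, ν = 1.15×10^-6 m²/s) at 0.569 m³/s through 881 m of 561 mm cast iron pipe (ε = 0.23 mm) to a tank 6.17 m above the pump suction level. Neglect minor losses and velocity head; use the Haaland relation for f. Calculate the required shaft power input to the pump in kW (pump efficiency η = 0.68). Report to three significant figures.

V = 4Q/(πD²) = 2.302 m/s; Re = 1.12×10^6; ε/D = 4.10×10^-4; f = 0.01647
h_f = f(L/D)V²/2g = 6.984 m
Total head H = z + h_f = 6.17 + 6.984 = 13.15 m
P_hyd = ρgQH = 1025·9.81·0.569·13.15 = 75.26 kW
P_shaft = P_hyd/η = 75.26/0.68 = 110.7 kW

P_shaft ≈ 111 kW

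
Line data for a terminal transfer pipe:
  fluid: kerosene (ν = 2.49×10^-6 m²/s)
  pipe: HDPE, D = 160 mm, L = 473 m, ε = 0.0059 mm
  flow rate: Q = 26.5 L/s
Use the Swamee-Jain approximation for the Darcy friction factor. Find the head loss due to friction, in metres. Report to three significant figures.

h_f ≈ 4.90 m

V = 4Q/(πD²) = 4·0.0265/(π·0.160²) = 1.318 m/s
Re = VD/ν = 1.318·0.160/2.49×10^-6 = 8.47×10^4 → turbulent
ε/D = 0.0059/160 = 3.69×10^-5
Swamee-Jain: f = 0.01870
h_f = f(L/D)V²/(2g) = 0.01870·(473/0.160)·1.318²/(2·9.81) = 4.895 m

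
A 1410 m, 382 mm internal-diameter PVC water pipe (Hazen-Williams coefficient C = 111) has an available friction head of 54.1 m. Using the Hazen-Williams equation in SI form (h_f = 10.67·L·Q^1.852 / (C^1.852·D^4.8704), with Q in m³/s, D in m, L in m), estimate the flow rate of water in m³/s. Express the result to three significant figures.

Q ≈ 0.423 m³/s

Rearranging: Q = [h_f·C^1.852·D^4.8704 / (10.67·L)]^(1/1.852)
Q = [54.1·111^1.852·0.382^4.8704 / (10.67·1410)]^0.540 = 0.4231 m³/s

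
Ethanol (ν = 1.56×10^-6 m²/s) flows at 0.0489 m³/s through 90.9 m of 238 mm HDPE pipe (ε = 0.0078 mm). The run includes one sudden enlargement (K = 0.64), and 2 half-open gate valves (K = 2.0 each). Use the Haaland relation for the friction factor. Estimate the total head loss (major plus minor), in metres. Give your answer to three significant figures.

V = 4Q/(πD²) = 1.099 m/s; V²/2g = 0.06158 m
Re = 1.68×10^5, ε/D = 3.28×10^-5 → f = 0.01623 (Haaland)
Major: h_f = f(L/D)·V²/2g = 0.01623·381.9·0.06158 = 0.3818 m
Minor: ΣK = 4.64; h_m = ΣK·V²/2g = 0.2857 m
Total H_L = 0.3818 + 0.2857 = 0.6675 m

H_L ≈ 0.668 m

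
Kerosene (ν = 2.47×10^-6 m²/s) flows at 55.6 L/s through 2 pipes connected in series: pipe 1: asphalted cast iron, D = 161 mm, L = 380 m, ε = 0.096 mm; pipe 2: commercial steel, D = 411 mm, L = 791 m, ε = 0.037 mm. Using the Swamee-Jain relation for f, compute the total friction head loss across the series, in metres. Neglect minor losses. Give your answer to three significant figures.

Pipe 1: V = 2.731 m/s, Re = 1.78×10^5, ε/D = 5.96×10^-4, f = 0.01962, h_1 = f(L/D)V²/2g = 17.60 m
Pipe 2: V = 0.4191 m/s, Re = 6.97×10^4, ε/D = 9.00×10^-5, f = 0.01973, h_2 = f(L/D)V²/2g = 0.3398 m
Series → Q common, losses add: H = Σh = 17.94 m

H ≈ 17.9 m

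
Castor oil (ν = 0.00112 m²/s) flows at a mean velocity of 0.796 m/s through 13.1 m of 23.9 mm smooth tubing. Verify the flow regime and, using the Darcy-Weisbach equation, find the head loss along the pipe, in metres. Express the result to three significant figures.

Re = VD/ν = 0.796·0.02390/0.00112 = 17.0 → laminar (Re < 2300)
f = 64/Re = 3.768
h_f = f(L/D)V²/(2g) = 3.768·(13.1/0.02390)·0.796²/(2·9.81) = 66.69 m

h_f ≈ 66.7 m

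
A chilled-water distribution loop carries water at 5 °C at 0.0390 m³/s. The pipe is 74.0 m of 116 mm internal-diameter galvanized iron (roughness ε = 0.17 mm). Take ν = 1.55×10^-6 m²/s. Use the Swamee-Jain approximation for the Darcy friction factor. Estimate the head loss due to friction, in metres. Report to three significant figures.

h_f ≈ 9.99 m

V = 4Q/(πD²) = 4·0.0390/(π·0.116²) = 3.690 m/s
Re = VD/ν = 3.690·0.116/1.55×10^-6 = 2.76×10^5 → turbulent
ε/D = 0.17/116 = 0.00147
Swamee-Jain: f = 0.02256
h_f = f(L/D)V²/(2g) = 0.02256·(74.0/0.116)·3.690²/(2·9.81) = 9.989 m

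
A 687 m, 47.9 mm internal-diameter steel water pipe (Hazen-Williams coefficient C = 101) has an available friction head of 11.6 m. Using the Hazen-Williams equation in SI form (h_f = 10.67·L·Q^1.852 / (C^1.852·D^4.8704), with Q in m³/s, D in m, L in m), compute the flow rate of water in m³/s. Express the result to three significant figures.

Q ≈ 0.00105 m³/s

Rearranging: Q = [h_f·C^1.852·D^4.8704 / (10.67·L)]^(1/1.852)
Q = [11.6·101^1.852·0.0479^4.8704 / (10.67·687)]^0.540 = 0.001051 m³/s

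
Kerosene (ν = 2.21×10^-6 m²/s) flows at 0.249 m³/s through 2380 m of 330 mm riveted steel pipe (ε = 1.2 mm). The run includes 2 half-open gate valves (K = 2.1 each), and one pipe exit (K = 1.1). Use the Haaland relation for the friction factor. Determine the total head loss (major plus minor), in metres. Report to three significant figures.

V = 4Q/(πD²) = 2.911 m/s; V²/2g = 0.4320 m
Re = 4.35×10^5, ε/D = 0.00364 → f = 0.02794 (Haaland)
Major: h_f = f(L/D)·V²/2g = 0.02794·7212·0.4320 = 87.05 m
Minor: ΣK = 5.30; h_m = ΣK·V²/2g = 2.289 m
Total H_L = 87.05 + 2.289 = 89.34 m

H_L ≈ 89.3 m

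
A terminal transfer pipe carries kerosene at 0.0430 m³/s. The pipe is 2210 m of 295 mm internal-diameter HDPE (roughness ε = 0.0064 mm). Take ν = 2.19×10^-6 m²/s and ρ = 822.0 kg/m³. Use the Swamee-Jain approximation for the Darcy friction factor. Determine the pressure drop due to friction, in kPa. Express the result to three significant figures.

Δp ≈ 22.7 kPa

V = 4Q/(πD²) = 4·0.0430/(π·0.295²) = 0.6291 m/s
Re = VD/ν = 0.6291·0.295/2.19×10^-6 = 8.47×10^4 → turbulent
ε/D = 0.0064/295 = 2.17×10^-5
Swamee-Jain: f = 0.01862
h_f = f(L/D)V²/(2g) = 0.01862·(2210/0.295)·0.6291²/(2·9.81) = 2.814 m
Δp = ρg·h_f = 822.0·9.81·2.814 = 22.69 kPa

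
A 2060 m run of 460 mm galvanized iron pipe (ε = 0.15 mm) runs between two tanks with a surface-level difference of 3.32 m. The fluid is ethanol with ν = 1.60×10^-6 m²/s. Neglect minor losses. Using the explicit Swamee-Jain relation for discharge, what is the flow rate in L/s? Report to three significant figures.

Q ≈ 152 L/s

Swamee-Jain (Type II): Q = -0.965·√(gD⁵h_f/L)·ln[ε/(3.7D) + √(3.17ν²L/(gD³h_f))]
√(gD⁵h_f/L) = √(9.81·0.460⁵·3.32/2060) = 0.01805
ε/(3.7D) = 8.81×10^-5; √(3.17ν²L/(gD³h_f)) = 7.26×10^-5
Q = -0.965·0.01805·ln(1.607×10^-4) = 0.1521 m³/s
Check: V = 0.915 m/s, Re = 2.63×10^5, f = 0.01745, h_f = 3.34 m ≈ 3.32 m ✓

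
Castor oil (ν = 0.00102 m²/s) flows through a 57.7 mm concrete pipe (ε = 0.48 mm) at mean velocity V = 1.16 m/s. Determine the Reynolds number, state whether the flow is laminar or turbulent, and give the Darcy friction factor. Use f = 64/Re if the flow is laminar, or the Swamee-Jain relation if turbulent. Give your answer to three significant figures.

Re = VD/ν = 1.160·0.0577/0.00102 = 65.6
Re < 2300 → laminar → f = 64/Re = 0.9753

Re ≈ 65.6; laminar; f = 64/Re ≈ 0.975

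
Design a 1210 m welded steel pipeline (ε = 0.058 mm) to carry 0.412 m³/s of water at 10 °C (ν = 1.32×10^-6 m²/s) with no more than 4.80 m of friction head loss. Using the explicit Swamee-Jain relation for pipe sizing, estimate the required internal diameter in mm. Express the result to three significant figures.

Swamee-Jain (Type III): D = 0.66·[ε^1.25·(LQ²/(gh_f))^4.75 + ν·Q^9.4·(L/(gh_f))^5.2]^0.04
LQ²/(gh_f) = 4.362; L/(gh_f) = 25.70
Term 1 = ε^1.25·(…)^4.75 = 0.00553; Term 2 = ν·Q^9.4·(…)^5.2 = 0.00679
D = 0.66·(0.00553 + 0.00679)^0.04 = 0.5536 m = 554 mm
Check: V = 1.71 m/s, Re = 7.18×10^5, f = 0.01398, h_f = 4.57 m ≈ 4.80 m ✓

D ≈ 554 mm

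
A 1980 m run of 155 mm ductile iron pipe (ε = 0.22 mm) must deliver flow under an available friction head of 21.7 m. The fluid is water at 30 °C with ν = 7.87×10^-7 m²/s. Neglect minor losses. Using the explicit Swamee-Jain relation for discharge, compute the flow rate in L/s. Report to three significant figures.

Swamee-Jain (Type II): Q = -0.965·√(gD⁵h_f/L)·ln[ε/(3.7D) + √(3.17ν²L/(gD³h_f))]
√(gD⁵h_f/L) = √(9.81·0.155⁵·21.7/1980) = 0.003101
ε/(3.7D) = 3.84×10^-4; √(3.17ν²L/(gD³h_f)) = 7.00×10^-5
Q = -0.965·0.003101·ln(4.536×10^-4) = 0.02304 m³/s
Check: V = 1.22 m/s, Re = 2.40×10^5, f = 0.02252, h_f = 21.9 m ≈ 21.7 m ✓

Q ≈ 23.0 L/s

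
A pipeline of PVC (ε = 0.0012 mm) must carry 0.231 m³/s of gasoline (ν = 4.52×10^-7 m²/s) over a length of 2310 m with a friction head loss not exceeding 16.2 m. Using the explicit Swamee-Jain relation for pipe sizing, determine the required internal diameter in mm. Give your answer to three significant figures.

Swamee-Jain (Type III): D = 0.66·[ε^1.25·(LQ²/(gh_f))^4.75 + ν·Q^9.4·(L/(gh_f))^5.2]^0.04
LQ²/(gh_f) = 0.7756; L/(gh_f) = 14.54
Term 1 = ε^1.25·(…)^4.75 = 1.19×10^-8; Term 2 = ν·Q^9.4·(…)^5.2 = 5.22×10^-7
D = 0.66·(1.19×10^-8 + 5.22×10^-7)^0.04 = 0.3704 m = 370 mm
Check: V = 2.14 m/s, Re = 1.76×10^6, f = 0.01070, h_f = 15.6 m ≈ 16.2 m ✓

D ≈ 370 mm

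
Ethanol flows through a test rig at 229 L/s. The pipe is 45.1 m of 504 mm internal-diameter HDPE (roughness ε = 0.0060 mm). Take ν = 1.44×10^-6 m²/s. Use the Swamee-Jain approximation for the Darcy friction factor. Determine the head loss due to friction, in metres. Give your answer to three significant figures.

V = 4Q/(πD²) = 4·0.229/(π·0.504²) = 1.148 m/s
Re = VD/ν = 1.148·0.504/1.44×10^-6 = 4.02×10^5 → turbulent
ε/D = 0.0060/504 = 1.19×10^-5
Swamee-Jain: f = 0.01379
h_f = f(L/D)V²/(2g) = 0.01379·(45.1/0.504)·1.148²/(2·9.81) = 0.08284 m

h_f ≈ 0.0828 m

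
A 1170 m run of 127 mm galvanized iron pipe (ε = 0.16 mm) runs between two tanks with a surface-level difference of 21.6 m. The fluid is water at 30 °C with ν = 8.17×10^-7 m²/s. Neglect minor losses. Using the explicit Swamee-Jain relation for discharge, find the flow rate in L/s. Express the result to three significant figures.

Q ≈ 18.4 L/s

Swamee-Jain (Type II): Q = -0.965·√(gD⁵h_f/L)·ln[ε/(3.7D) + √(3.17ν²L/(gD³h_f))]
√(gD⁵h_f/L) = √(9.81·0.127⁵·21.6/1170) = 0.002446
ε/(3.7D) = 3.40×10^-4; √(3.17ν²L/(gD³h_f)) = 7.55×10^-5
Q = -0.965·0.002446·ln(4.160×10^-4) = 0.01838 m³/s
Check: V = 1.45 m/s, Re = 2.25×10^5, f = 0.02203, h_f = 21.8 m ≈ 21.6 m ✓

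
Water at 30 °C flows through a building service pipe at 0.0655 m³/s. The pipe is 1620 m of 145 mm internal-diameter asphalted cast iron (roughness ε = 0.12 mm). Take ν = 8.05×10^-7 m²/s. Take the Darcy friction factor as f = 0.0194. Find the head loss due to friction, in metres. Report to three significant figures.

V = 4Q/(πD²) = 4·0.0655/(π·0.145²) = 3.967 m/s
h_f = f(L/D)V²/(2g) = 0.01940·(1620/0.145)·3.967²/(2·9.81) = 173.8 m

h_f ≈ 174 m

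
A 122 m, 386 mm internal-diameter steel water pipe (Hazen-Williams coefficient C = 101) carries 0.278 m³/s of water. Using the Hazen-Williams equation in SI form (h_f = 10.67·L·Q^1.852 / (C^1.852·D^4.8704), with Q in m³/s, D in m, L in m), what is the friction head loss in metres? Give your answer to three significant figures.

h_f = 10.67·122·0.278^1.852 / (101^1.852·0.386^4.8704) = 2.434 m

h_f ≈ 2.43 m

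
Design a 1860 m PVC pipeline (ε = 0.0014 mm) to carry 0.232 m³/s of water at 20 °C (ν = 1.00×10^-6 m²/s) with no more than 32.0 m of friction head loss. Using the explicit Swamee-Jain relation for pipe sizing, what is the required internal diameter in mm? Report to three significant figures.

Swamee-Jain (Type III): D = 0.66·[ε^1.25·(LQ²/(gh_f))^4.75 + ν·Q^9.4·(L/(gh_f))^5.2]^0.04
LQ²/(gh_f) = 0.3189; L/(gh_f) = 5.925
Term 1 = ε^1.25·(…)^4.75 = 2.11×10^-10; Term 2 = ν·Q^9.4·(…)^5.2 = 1.13×10^-8
D = 0.66·(2.11×10^-10 + 1.13×10^-8)^0.04 = 0.3177 m = 318 mm
Check: V = 2.93 m/s, Re = 9.30×10^5, f = 0.01186, h_f = 30.3 m ≈ 32.0 m ✓

D ≈ 318 mm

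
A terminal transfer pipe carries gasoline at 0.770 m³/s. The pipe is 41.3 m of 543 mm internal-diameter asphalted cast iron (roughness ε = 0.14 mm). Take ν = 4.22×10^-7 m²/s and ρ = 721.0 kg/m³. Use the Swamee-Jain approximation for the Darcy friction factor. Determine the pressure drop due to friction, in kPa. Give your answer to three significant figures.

V = 4Q/(πD²) = 4·0.770/(π·0.543²) = 3.325 m/s
Re = VD/ν = 3.325·0.543/4.22×10^-7 = 4.28×10^6 → turbulent
ε/D = 0.14/543 = 2.58×10^-4
Swamee-Jain: f = 0.01473
h_f = f(L/D)V²/(2g) = 0.01473·(41.3/0.543)·3.325²/(2·9.81) = 0.6312 m
Δp = ρg·h_f = 721.0·9.81·0.6312 = 4.465 kPa

Δp ≈ 4.46 kPa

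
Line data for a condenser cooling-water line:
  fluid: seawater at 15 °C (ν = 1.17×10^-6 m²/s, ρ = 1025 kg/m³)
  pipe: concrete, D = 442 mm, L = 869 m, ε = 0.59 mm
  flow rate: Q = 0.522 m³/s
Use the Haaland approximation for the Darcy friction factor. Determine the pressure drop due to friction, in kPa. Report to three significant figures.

Δp ≈ 248 kPa

V = 4Q/(πD²) = 4·0.522/(π·0.442²) = 3.402 m/s
Re = VD/ν = 3.402·0.442/1.17×10^-6 = 1.29×10^6 → turbulent
ε/D = 0.59/442 = 0.00133
Haaland: f = 0.02130
h_f = f(L/D)V²/(2g) = 0.02130·(869/0.442)·3.402²/(2·9.81) = 24.71 m
Δp = ρg·h_f = 1025·9.81·24.71 = 248.4 kPa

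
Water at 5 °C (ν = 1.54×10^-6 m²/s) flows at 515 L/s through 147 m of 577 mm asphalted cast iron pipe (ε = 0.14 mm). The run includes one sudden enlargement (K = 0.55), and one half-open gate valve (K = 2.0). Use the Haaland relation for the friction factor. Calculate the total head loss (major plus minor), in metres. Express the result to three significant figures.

V = 4Q/(πD²) = 1.970 m/s; V²/2g = 0.1977 m
Re = 7.38×10^5, ε/D = 2.43×10^-4 → f = 0.01528 (Haaland)
Major: h_f = f(L/D)·V²/2g = 0.01528·254.8·0.1977 = 0.7699 m
Minor: ΣK = 2.55; h_m = ΣK·V²/2g = 0.5042 m
Total H_L = 0.7699 + 0.5042 = 1.274 m

H_L ≈ 1.27 m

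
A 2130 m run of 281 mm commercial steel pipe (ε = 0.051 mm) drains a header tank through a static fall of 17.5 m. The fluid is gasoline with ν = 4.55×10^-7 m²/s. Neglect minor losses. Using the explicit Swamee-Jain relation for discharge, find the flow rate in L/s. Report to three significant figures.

Q ≈ 110 L/s

Swamee-Jain (Type II): Q = -0.965·√(gD⁵h_f/L)·ln[ε/(3.7D) + √(3.17ν²L/(gD³h_f))]
√(gD⁵h_f/L) = √(9.81·0.281⁵·17.5/2130) = 0.01188
ε/(3.7D) = 4.91×10^-5; √(3.17ν²L/(gD³h_f)) = 1.92×10^-5
Q = -0.965·0.01188·ln(6.821×10^-5) = 0.1100 m³/s
Check: V = 1.77 m/s, Re = 1.10×10^6, f = 0.01449, h_f = 17.6 m ≈ 17.5 m ✓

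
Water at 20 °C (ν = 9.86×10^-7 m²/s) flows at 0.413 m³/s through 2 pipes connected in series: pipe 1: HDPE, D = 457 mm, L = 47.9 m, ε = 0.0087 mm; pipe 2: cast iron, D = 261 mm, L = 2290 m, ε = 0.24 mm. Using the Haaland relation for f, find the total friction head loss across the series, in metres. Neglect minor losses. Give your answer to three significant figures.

H ≈ 518 m

Pipe 1: V = 2.518 m/s, Re = 1.17×10^6, ε/D = 1.90×10^-5, f = 0.01169, h_1 = f(L/D)V²/2g = 0.3958 m
Pipe 2: V = 7.719 m/s, Re = 2.04×10^6, ε/D = 9.20×10^-4, f = 0.01942, h_2 = f(L/D)V²/2g = 517.5 m
Series → Q common, losses add: H = Σh = 517.9 m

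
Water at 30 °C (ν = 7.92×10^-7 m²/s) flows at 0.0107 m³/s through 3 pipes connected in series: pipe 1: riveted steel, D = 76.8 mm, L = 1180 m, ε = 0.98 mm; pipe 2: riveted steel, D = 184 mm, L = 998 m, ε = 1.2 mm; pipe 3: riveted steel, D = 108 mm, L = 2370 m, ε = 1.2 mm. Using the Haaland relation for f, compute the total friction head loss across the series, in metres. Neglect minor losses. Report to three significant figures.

H ≈ 236 m

Pipe 1: V = 2.310 m/s, Re = 2.24×10^5, ε/D = 0.0128, f = 0.04153, h_1 = f(L/D)V²/2g = 173.5 m
Pipe 2: V = 0.4024 m/s, Re = 9.35×10^4, ε/D = 0.00652, f = 0.03380, h_2 = f(L/D)V²/2g = 1.513 m
Pipe 3: V = 1.168 m/s, Re = 1.59×10^5, ε/D = 0.0111, f = 0.03970, h_3 = f(L/D)V²/2g = 60.58 m
Series → Q common, losses add: H = Σh = 235.6 m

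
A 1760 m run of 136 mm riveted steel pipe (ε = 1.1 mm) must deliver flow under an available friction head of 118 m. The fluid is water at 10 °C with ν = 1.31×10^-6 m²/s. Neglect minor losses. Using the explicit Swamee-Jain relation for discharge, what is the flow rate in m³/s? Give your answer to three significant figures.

Swamee-Jain (Type II): Q = -0.965·√(gD⁵h_f/L)·ln[ε/(3.7D) + √(3.17ν²L/(gD³h_f))]
√(gD⁵h_f/L) = √(9.81·0.136⁵·118/1760) = 0.005532
ε/(3.7D) = 0.00219; √(3.17ν²L/(gD³h_f)) = 5.73×10^-5
Q = -0.965·0.005532·ln(0.002243) = 0.03256 m³/s
Check: V = 2.24 m/s, Re = 2.33×10^5, f = 0.03577, h_f = 119 m ≈ 118 m ✓

Q ≈ 0.0326 m³/s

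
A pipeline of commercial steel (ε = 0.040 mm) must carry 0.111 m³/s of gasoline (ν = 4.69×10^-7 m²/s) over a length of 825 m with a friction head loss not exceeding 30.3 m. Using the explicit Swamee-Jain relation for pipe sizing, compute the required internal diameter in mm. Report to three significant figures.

Swamee-Jain (Type III): D = 0.66·[ε^1.25·(LQ²/(gh_f))^4.75 + ν·Q^9.4·(L/(gh_f))^5.2]^0.04
LQ²/(gh_f) = 0.03420; L/(gh_f) = 2.776
Term 1 = ε^1.25·(…)^4.75 = 3.46×10^-13; Term 2 = ν·Q^9.4·(…)^5.2 = 1.01×10^-13
D = 0.66·(3.46×10^-13 + 1.01×10^-13)^0.04 = 0.2116 m = 212 mm
Check: V = 3.16 m/s, Re = 1.42×10^6, f = 0.01438, h_f = 28.5 m ≈ 30.3 m ✓

D ≈ 212 mm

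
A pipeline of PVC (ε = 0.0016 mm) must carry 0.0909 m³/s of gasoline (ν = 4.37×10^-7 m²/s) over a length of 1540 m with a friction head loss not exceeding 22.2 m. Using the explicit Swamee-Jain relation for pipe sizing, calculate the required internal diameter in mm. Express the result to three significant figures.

D ≈ 224 mm

Swamee-Jain (Type III): D = 0.66·[ε^1.25·(LQ²/(gh_f))^4.75 + ν·Q^9.4·(L/(gh_f))^5.2]^0.04
LQ²/(gh_f) = 0.05843; L/(gh_f) = 7.071
Term 1 = ε^1.25·(…)^4.75 = 7.88×10^-14; Term 2 = ν·Q^9.4·(…)^5.2 = 1.86×10^-12
D = 0.66·(7.88×10^-14 + 1.86×10^-12)^0.04 = 0.2244 m = 224 mm
Check: V = 2.30 m/s, Re = 1.18×10^6, f = 0.01149, h_f = 21.2 m ≈ 22.2 m ✓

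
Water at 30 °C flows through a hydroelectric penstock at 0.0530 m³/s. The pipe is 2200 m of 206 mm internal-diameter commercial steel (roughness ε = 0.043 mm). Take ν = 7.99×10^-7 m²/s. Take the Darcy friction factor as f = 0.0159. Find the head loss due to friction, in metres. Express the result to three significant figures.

h_f ≈ 21.9 m

V = 4Q/(πD²) = 4·0.0530/(π·0.206²) = 1.590 m/s
h_f = f(L/D)V²/(2g) = 0.01590·(2200/0.206)·1.590²/(2·9.81) = 21.89 m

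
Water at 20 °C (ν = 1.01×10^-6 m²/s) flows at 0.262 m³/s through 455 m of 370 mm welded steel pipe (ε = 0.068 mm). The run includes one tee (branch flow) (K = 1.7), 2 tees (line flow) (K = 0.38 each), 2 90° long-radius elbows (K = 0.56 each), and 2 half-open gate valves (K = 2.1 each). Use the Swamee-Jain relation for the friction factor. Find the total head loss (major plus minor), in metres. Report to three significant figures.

V = 4Q/(πD²) = 2.437 m/s; V²/2g = 0.3026 m
Re = 8.93×10^5, ε/D = 1.84×10^-4 → f = 0.01469 (Swamee-Jain)
Major: h_f = f(L/D)·V²/2g = 0.01469·1230·0.3026 = 5.468 m
Minor: ΣK = 7.78; h_m = ΣK·V²/2g = 2.354 m
Total H_L = 5.468 + 2.354 = 7.822 m

H_L ≈ 7.82 m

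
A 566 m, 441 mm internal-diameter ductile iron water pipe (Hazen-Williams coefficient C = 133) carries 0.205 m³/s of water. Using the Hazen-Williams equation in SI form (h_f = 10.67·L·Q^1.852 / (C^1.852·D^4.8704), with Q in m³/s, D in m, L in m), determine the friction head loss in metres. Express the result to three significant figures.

h_f = 10.67·566·0.205^1.852 / (133^1.852·0.441^4.8704) = 2.017 m

h_f ≈ 2.02 m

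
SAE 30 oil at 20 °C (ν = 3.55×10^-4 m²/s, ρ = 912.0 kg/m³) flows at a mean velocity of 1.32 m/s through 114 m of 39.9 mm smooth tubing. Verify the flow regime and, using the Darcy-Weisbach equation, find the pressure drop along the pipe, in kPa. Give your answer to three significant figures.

Δp ≈ 979 kPa

Re = VD/ν = 1.32·0.03990/3.55×10^-4 = 148 → laminar (Re < 2300)
f = 64/Re = 0.4314
h_f = f(L/D)V²/(2g) = 0.4314·(114/0.03990)·1.32²/(2·9.81) = 109.5 m
Δp = ρg·h_f = 912.0·9.81·109.5 = 979.3 kPa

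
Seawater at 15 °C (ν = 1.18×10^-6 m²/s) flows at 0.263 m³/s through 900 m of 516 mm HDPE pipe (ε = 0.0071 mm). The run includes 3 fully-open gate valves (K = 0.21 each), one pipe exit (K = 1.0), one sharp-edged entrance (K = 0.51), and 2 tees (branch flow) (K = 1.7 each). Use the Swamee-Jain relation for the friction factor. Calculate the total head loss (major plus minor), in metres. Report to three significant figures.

V = 4Q/(πD²) = 1.258 m/s; V²/2g = 0.08062 m
Re = 5.50×10^5, ε/D = 1.38×10^-5 → f = 0.01310 (Swamee-Jain)
Major: h_f = f(L/D)·V²/2g = 0.01310·1744·0.08062 = 1.843 m
Minor: ΣK = 5.54; h_m = ΣK·V²/2g = 0.4466 m
Total H_L = 1.843 + 0.4466 = 2.289 m

H_L ≈ 2.29 m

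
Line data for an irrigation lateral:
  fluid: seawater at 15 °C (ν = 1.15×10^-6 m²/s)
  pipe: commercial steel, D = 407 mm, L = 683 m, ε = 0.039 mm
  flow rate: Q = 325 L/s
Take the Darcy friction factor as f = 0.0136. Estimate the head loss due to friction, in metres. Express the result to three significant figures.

V = 4Q/(πD²) = 4·0.325/(π·0.407²) = 2.498 m/s
h_f = f(L/D)V²/(2g) = 0.01360·(683/0.407)·2.498²/(2·9.81) = 7.259 m

h_f ≈ 7.26 m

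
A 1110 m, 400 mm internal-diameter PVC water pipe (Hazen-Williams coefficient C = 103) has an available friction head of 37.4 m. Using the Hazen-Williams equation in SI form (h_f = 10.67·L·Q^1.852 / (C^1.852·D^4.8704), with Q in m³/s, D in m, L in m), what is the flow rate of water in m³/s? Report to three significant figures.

Rearranging: Q = [h_f·C^1.852·D^4.8704 / (10.67·L)]^(1/1.852)
Q = [37.4·103^1.852·0.400^4.8704 / (10.67·1110)]^0.540 = 0.4132 m³/s

Q ≈ 0.413 m³/s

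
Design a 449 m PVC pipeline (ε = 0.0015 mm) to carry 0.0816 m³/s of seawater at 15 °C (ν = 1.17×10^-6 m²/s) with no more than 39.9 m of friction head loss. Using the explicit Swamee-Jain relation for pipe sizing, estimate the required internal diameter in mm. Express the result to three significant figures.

Swamee-Jain (Type III): D = 0.66·[ε^1.25·(LQ²/(gh_f))^4.75 + ν·Q^9.4·(L/(gh_f))^5.2]^0.04
LQ²/(gh_f) = 0.007638; L/(gh_f) = 1.147
Term 1 = ε^1.25·(…)^4.75 = 4.62×10^-18; Term 2 = ν·Q^9.4·(…)^5.2 = 1.41×10^-16
D = 0.66·(4.62×10^-18 + 1.41×10^-16)^0.04 = 0.1535 m = 153 mm
Check: V = 4.41 m/s, Re = 5.79×10^5, f = 0.01293, h_f = 37.5 m ≈ 39.9 m ✓

D ≈ 153 mm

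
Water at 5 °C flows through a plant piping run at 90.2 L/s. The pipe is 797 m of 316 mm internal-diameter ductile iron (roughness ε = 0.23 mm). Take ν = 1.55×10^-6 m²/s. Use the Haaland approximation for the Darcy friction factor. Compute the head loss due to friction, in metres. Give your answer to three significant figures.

V = 4Q/(πD²) = 4·0.0902/(π·0.316²) = 1.150 m/s
Re = VD/ν = 1.150·0.316/1.55×10^-6 = 2.34×10^5 → turbulent
ε/D = 0.23/316 = 7.28×10^-4
Haaland: f = 0.01955
h_f = f(L/D)V²/(2g) = 0.01955·(797/0.316)·1.150²/(2·9.81) = 3.325 m

h_f ≈ 3.32 m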